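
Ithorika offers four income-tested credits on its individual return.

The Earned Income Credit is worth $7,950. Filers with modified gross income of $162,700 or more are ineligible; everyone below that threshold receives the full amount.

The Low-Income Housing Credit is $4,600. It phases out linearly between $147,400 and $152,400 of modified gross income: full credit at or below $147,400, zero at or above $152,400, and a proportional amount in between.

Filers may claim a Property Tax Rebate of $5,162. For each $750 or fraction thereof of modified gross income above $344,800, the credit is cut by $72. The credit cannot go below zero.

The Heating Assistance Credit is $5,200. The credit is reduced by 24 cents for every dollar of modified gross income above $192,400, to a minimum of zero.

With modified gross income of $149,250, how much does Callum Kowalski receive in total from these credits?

Earned Income Credit: $149,250 is below the $162,700 cutoff, so the full $7,950 applies.
Low-Income Housing Credit: $149,250 is $1,850 into a $5,000 phase-out range, leaving 3,150/5,000 of the credit: $4,600 × 3,150/5,000 = $2,898.
Property Tax Rebate: $149,250 is at or below the $344,800 threshold, so the full $5,162 applies.
Heating Assistance Credit: $149,250 is at or below the $192,400 threshold, so the full $5,200 applies.
Total: $7,950 + $2,898 + $5,162 + $5,200 = $21,210.

$21,210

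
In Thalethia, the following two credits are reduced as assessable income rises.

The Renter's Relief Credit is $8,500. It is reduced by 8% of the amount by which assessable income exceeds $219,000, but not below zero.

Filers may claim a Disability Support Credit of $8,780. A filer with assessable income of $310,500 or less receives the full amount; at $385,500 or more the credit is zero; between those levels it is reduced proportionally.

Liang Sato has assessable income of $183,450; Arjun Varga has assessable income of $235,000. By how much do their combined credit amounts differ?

$1,280

Liang ($183,450): Renter's Relief Credit: $183,450 is at or below the $219,000 threshold, so the full $8,500 applies. Disability Support Credit: $183,450 is at or below the $310,500 threshold, so the full $8,780 applies. total $8,500 + $8,780 = $17,280
Arjun ($235,000): Renter's Relief Credit: 8% of the $16,000 excess over $219,000 is $1,280; credit = $8,500 − $1,280 = $7,220. Disability Support Credit: $235,000 is at or below the $310,500 threshold, so the full $8,780 applies. total $7,220 + $8,780 = $16,000
Difference: |$17,280 − $16,000| = $1,280.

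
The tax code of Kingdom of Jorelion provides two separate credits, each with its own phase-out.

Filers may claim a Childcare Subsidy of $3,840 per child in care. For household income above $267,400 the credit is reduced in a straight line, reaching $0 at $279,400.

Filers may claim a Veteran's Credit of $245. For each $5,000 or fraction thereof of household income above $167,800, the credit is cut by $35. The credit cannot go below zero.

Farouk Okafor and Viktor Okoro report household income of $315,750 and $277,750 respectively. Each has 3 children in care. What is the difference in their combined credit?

Farouk ($315,750): Childcare Subsidy: base = 3 × $3,840 = $11,520. $315,750 is at or above $279,400, so the credit is $0. Veteran's Credit: income exceeds $167,800 by $147,950 → 30 increments × $35 = $1,050 ≥ base, so the credit is $0. total $0 + $0 = $0
Viktor ($277,750): Childcare Subsidy: base = 3 × $3,840 = $11,520. $277,750 is $10,350 into a $12,000 phase-out range, leaving 1,650/12,000 of the credit: $11,520 × 1,650/12,000 = $1,584. Veteran's Credit: income exceeds $167,800 by $109,950 → 22 increments × $35 = $770 ≥ base, so the credit is $0. total $1,584 + $0 = $1,584
Difference: |$0 − $1,584| = $1,584.

$1,584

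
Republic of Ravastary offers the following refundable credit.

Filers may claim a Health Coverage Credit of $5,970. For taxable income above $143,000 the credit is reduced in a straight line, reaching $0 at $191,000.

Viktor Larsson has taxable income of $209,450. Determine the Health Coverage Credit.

Health Coverage Credit: $209,450 is at or above $191,000, so the credit is $0.

$0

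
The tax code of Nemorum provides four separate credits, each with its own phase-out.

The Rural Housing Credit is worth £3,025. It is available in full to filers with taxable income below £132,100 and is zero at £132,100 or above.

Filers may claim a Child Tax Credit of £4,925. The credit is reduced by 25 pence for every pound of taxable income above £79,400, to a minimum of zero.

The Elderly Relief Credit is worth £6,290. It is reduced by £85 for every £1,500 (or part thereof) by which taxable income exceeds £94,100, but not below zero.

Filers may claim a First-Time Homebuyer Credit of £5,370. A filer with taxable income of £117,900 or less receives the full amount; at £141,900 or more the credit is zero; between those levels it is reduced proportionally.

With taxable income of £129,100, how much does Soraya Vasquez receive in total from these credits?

Rural Housing Credit: £129,100 is below the £132,100 cutoff, so the full £3,025 applies.
Child Tax Credit: 25% of the £49,700 excess over £79,400 is £12,425 ≥ base, so the credit is £0.
Elderly Relief Credit: income exceeds £94,100 by £35,000, which is 24 full-or-partial £1,500 increments; reduction = 24 × £85 = £2,040, leaving £4,250.
First-Time Homebuyer Credit: £129,100 is £11,200 into a £24,000 phase-out range, leaving 12,800/24,000 of the credit: £5,370 × 12,800/24,000 = £2,864.
Total: £3,025 + £0 + £4,250 + £2,864 = £10,139.

£10,139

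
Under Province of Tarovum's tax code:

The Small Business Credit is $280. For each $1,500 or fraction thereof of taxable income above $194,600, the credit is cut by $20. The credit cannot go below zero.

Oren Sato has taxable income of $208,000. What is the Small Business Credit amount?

Small Business Credit: income exceeds $194,600 by $13,400, which is 9 full-or-partial $1,500 increments; reduction = 9 × $20 = $180, leaving $100.

$100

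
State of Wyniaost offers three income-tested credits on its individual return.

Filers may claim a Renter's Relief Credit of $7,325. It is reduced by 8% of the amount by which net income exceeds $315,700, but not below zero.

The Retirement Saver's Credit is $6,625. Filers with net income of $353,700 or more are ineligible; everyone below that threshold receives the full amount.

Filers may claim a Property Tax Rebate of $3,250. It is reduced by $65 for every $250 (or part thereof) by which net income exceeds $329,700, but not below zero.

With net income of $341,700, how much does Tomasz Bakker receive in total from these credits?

$12,000

Renter's Relief Credit: 8% of the $26,000 excess over $315,700 is $2,080; credit = $7,325 − $2,080 = $5,245.
Retirement Saver's Credit: $341,700 is below the $353,700 cutoff, so the full $6,625 applies.
Property Tax Rebate: income exceeds $329,700 by $12,000, which is 48 full-or-partial $250 increments; reduction = 48 × $65 = $3,120, leaving $130.
Total: $5,245 + $6,625 + $130 = $12,000.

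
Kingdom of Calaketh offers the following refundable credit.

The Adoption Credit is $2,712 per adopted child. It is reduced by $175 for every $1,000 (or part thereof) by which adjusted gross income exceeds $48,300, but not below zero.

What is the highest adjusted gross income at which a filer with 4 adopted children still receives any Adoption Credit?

Full credit = 4 × $2,712 = $10,848.
After 61 increments the reduction is 61 × $175 = $10,675, leaving $173; one more increment wipes it out. Increment 61 ends at excess 61 × $1,000 = $61,000, so the highest qualifying income is $48,300 + $61,000 = $109,300.

$109,300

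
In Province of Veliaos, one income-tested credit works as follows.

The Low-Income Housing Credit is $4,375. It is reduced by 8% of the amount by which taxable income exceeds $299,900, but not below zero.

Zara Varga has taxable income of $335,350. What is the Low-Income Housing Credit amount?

Low-Income Housing Credit: 8% of the $35,450 excess over $299,900 is $2,836; credit = $4,375 − $2,836 = $1,539.

$1,539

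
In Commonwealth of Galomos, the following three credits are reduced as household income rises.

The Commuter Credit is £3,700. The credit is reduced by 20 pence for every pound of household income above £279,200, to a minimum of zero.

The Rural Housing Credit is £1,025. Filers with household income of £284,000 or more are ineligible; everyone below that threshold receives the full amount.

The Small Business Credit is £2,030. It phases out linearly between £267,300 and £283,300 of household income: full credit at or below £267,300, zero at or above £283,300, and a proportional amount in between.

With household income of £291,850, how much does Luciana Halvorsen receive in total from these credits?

Commuter Credit: 20% of the £12,650 excess over £279,200 is £2,530; credit = £3,700 − £2,530 = £1,170.
Rural Housing Credit: £291,850 meets or exceeds the £284,000 cutoff, so the credit is £0.
Small Business Credit: £291,850 is at or above £283,300, so the credit is £0.
Total: £1,170 + £0 + £0 = £1,170.

£1,170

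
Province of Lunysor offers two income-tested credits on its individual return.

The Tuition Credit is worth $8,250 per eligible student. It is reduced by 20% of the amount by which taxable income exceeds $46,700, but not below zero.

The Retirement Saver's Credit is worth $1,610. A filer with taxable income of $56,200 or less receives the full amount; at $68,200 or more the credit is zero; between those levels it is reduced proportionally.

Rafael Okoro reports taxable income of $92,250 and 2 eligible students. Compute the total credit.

Tuition Credit: base = 2 × $8,250 = $16,500. 20% of the $45,550 excess over $46,700 is $9,110; credit = $16,500 − $9,110 = $7,390.
Retirement Saver's Credit: $92,250 is at or above $68,200, so the credit is $0.
Total: $7,390 + $0 = $7,390.

$7,390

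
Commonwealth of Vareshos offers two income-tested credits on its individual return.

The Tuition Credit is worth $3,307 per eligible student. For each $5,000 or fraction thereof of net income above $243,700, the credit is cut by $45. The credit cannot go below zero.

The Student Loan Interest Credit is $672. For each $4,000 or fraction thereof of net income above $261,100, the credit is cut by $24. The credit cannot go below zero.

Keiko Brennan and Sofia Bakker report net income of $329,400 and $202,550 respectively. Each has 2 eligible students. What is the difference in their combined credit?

$1,242

Keiko ($329,400): Tuition Credit: base = 2 × $3,307 = $6,614. income exceeds $243,700 by $85,700, which is 18 full-or-partial $5,000 increments; reduction = 18 × $45 = $810, leaving $5,804. Student Loan Interest Credit: income exceeds $261,100 by $68,300, which is 18 full-or-partial $4,000 increments; reduction = 18 × $24 = $432, leaving $240. total $5,804 + $240 = $6,044
Sofia ($202,550): Tuition Credit: base = 2 × $3,307 = $6,614. $202,550 is at or below the $243,700 threshold, so the full $6,614 applies. Student Loan Interest Credit: $202,550 is at or below the $261,100 threshold, so the full $672 applies. total $6,614 + $672 = $7,286
Difference: |$6,044 − $7,286| = $1,242.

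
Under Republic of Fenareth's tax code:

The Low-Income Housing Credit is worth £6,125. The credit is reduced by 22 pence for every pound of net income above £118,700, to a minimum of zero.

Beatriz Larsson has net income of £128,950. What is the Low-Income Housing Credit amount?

Low-Income Housing Credit: 22% of the £10,250 excess over £118,700 is £2,255; credit = £6,125 − £2,255 = £3,870.

£3,870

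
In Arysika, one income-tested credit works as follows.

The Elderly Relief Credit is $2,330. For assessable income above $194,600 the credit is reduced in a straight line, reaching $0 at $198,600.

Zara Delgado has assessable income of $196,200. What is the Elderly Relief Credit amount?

$1,398

Elderly Relief Credit: $196,200 is $1,600 into a $4,000 phase-out range, leaving 2,400/4,000 of the credit: $2,330 × 2,400/4,000 = $1,398.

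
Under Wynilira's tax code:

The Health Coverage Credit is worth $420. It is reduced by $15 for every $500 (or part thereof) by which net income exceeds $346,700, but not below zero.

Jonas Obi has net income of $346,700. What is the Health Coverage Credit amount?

Health Coverage Credit: $346,700 is at or below the $346,700 threshold, so the full $420 applies.

$420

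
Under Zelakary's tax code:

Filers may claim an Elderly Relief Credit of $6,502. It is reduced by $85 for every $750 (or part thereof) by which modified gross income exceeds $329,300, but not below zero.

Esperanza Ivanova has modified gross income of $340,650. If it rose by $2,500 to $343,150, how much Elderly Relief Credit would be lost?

$255

At $340,650 — income exceeds $329,300 by $11,350, which is 16 full-or-partial $750 increments; reduction = 16 × $85 = $1,360, leaving $5,142.
At $343,150 — income exceeds $329,300 by $13,850, which is 19 full-or-partial $750 increments; reduction = 19 × $85 = $1,615, leaving $4,887.
Lost: $5,142 − $4,887 = $255.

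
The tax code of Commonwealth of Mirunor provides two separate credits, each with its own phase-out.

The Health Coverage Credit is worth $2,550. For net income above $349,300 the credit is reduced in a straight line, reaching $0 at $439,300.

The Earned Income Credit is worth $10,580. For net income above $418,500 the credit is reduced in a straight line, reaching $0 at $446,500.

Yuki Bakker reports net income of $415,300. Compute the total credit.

$11,260

Health Coverage Credit: $415,300 is $66,000 into a $90,000 phase-out range, leaving 24,000/90,000 of the credit: $2,550 × 24,000/90,000 = $680.
Earned Income Credit: $415,300 is at or below the $418,500 threshold, so the full $10,580 applies.
Total: $680 + $10,580 = $11,260.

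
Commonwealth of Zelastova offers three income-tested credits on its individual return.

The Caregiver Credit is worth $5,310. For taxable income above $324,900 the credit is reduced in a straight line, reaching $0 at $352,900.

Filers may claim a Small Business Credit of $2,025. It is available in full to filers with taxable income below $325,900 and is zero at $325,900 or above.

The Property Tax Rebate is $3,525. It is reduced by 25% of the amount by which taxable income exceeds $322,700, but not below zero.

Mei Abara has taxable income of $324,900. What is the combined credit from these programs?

Caregiver Credit: $324,900 is at or below the $324,900 threshold, so the full $5,310 applies.
Small Business Credit: $324,900 is below the $325,900 cutoff, so the full $2,025 applies.
Property Tax Rebate: 25% of the $2,200 excess over $322,700 is $550; credit = $3,525 − $550 = $2,975.
Total: $5,310 + $2,025 + $2,975 = $10,310.

$10,310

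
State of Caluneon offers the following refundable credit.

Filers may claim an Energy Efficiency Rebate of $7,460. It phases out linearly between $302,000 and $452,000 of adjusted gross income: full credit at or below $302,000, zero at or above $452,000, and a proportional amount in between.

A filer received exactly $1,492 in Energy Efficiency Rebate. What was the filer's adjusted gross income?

$422,000

$1,492 is 1,492/7,460 of the full $7,460, so 5,968/7,460 of the $150,000 range has been used: income = $302,000 + $150,000 × 5,968/7,460 = $422,000.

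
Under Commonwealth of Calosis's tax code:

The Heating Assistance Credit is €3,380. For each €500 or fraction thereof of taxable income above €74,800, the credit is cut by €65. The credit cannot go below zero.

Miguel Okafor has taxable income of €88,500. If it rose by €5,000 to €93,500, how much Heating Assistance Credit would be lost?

At €88,500 — income exceeds €74,800 by €13,700, which is 28 full-or-partial €500 increments; reduction = 28 × €65 = €1,820, leaving €1,560.
At €93,500 — income exceeds €74,800 by €18,700, which is 38 full-or-partial €500 increments; reduction = 38 × €65 = €2,470, leaving €910.
Lost: €1,560 − €910 = €650.

€650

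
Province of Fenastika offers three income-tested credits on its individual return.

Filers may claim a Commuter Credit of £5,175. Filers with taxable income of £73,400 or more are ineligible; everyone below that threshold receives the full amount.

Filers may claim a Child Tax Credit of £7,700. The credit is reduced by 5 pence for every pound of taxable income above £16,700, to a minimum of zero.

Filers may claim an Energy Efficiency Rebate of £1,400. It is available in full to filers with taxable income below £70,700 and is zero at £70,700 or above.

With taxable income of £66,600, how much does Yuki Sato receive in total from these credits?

Commuter Credit: £66,600 is below the £73,400 cutoff, so the full £5,175 applies.
Child Tax Credit: 5% of the £49,900 excess over £16,700 is £2,495; credit = £7,700 − £2,495 = £5,205.
Energy Efficiency Rebate: £66,600 is below the £70,700 cutoff, so the full £1,400 applies.
Total: £5,175 + £5,205 + £1,400 = £11,780.

£11,780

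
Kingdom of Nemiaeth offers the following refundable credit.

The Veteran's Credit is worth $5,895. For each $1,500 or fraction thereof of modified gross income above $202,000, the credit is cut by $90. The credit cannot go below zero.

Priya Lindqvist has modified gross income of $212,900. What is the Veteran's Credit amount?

Veteran's Credit: income exceeds $202,000 by $10,900, which is 8 full-or-partial $1,500 increments; reduction = 8 × $90 = $720, leaving $5,175.

$5,175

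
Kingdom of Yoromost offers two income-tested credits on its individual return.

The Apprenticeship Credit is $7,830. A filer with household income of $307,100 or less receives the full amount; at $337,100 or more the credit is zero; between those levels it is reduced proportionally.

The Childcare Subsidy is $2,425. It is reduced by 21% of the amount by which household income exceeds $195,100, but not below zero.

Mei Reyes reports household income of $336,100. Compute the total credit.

$261

Apprenticeship Credit: $336,100 is $29,000 into a $30,000 phase-out range, leaving 1,000/30,000 of the credit: $7,830 × 1,000/30,000 = $261.
Childcare Subsidy: 21% of the $141,000 excess over $195,100 is $29,610 ≥ base, so the credit is $0.
Total: $261 + $0 = $261.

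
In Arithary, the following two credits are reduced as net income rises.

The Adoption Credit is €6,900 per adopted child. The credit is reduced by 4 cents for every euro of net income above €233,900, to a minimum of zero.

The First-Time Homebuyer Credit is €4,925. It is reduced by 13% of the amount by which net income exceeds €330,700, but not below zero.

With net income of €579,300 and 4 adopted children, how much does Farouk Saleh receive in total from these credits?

Adoption Credit: base = 4 × €6,900 = €27,600. 4% of the €345,400 excess over €233,900 is €13,816; credit = €27,600 − €13,816 = €13,784.
First-Time Homebuyer Credit: 13% of the €248,600 excess over €330,700 is €32,318 ≥ base, so the credit is €0.
Total: €13,784 + €0 = €13,784.

€13,784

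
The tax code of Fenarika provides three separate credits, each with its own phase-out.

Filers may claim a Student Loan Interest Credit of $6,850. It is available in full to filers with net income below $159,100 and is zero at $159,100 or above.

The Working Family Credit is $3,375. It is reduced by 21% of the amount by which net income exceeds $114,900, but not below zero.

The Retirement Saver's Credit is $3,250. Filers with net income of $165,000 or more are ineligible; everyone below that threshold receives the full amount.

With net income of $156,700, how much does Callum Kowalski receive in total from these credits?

$10,100

Student Loan Interest Credit: $156,700 is below the $159,100 cutoff, so the full $6,850 applies.
Working Family Credit: 21% of the $41,800 excess over $114,900 is $8,778 ≥ base, so the credit is $0.
Retirement Saver's Credit: $156,700 is below the $165,000 cutoff, so the full $3,250 applies.
Total: $6,850 + $0 + $3,250 = $10,100.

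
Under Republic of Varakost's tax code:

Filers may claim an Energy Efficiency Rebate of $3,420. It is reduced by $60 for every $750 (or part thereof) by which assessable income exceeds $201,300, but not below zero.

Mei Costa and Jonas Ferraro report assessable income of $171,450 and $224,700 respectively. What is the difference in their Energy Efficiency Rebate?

$1,920

Mei ($171,450): Energy Efficiency Rebate: $171,450 is at or below the $201,300 threshold, so the full $3,420 applies.
Jonas ($224,700): Energy Efficiency Rebate: income exceeds $201,300 by $23,400, which is 32 full-or-partial $750 increments; reduction = 32 × $60 = $1,920, leaving $1,500.
Difference: |$3,420 − $1,500| = $1,920.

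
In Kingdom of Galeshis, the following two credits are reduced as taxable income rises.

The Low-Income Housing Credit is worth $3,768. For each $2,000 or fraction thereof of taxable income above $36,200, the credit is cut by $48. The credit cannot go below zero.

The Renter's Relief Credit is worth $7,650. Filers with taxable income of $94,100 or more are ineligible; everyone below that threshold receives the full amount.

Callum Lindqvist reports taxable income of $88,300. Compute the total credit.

Low-Income Housing Credit: income exceeds $36,200 by $52,100, which is 27 full-or-partial $2,000 increments; reduction = 27 × $48 = $1,296, leaving $2,472.
Renter's Relief Credit: $88,300 is below the $94,100 cutoff, so the full $7,650 applies.
Total: $2,472 + $7,650 = $10,122.

$10,122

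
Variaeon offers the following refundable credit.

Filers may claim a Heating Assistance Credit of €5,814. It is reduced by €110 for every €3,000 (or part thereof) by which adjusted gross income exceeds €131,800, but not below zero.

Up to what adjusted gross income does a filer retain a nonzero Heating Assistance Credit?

After 52 increments the reduction is 52 × €110 = €5,720, leaving €94; one more increment wipes it out. Increment 52 ends at excess 52 × €3,000 = €156,000, so the highest qualifying income is €131,800 + €156,000 = €287,800.

€287,800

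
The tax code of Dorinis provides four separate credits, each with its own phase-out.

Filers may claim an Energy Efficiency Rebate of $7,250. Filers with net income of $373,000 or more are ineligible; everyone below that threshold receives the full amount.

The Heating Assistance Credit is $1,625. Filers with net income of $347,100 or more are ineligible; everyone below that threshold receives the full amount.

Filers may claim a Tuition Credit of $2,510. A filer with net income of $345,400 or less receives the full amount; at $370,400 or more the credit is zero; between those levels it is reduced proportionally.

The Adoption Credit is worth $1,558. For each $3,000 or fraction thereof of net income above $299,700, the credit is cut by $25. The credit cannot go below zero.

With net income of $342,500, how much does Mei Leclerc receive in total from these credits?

Energy Efficiency Rebate: $342,500 is below the $373,000 cutoff, so the full $7,250 applies.
Heating Assistance Credit: $342,500 is below the $347,100 cutoff, so the full $1,625 applies.
Tuition Credit: $342,500 is at or below the $345,400 threshold, so the full $2,510 applies.
Adoption Credit: income exceeds $299,700 by $42,800, which is 15 full-or-partial $3,000 increments; reduction = 15 × $25 = $375, leaving $1,183.
Total: $7,250 + $1,625 + $2,510 + $1,183 = $12,568.

$12,568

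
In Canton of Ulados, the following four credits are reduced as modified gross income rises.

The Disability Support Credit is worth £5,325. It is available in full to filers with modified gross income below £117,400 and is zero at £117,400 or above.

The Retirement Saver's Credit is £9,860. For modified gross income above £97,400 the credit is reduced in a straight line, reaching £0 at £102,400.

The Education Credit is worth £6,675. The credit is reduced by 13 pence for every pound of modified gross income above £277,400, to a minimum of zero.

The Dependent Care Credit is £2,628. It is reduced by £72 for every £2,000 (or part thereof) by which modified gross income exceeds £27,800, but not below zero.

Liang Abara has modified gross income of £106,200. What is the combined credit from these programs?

£12,000

Disability Support Credit: £106,200 is below the £117,400 cutoff, so the full £5,325 applies.
Retirement Saver's Credit: £106,200 is at or above £102,400, so the credit is £0.
Education Credit: £106,200 is at or below the £277,400 threshold, so the full £6,675 applies.
Dependent Care Credit: income exceeds £27,800 by £78,400 → 40 increments × £72 = £2,880 ≥ base, so the credit is £0.
Total: £5,325 + £0 + £6,675 + £0 = £12,000.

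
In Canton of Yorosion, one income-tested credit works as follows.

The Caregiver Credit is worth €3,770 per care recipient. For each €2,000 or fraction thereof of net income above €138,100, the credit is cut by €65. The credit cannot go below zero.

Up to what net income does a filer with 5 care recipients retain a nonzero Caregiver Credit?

€716,100

Full credit = 5 × €3,770 = €18,850.
After 289 increments the reduction is 289 × €65 = €18,785, leaving €65; one more increment wipes it out. Increment 289 ends at excess 289 × €2,000 = €578,000, so the highest qualifying income is €138,100 + €578,000 = €716,100.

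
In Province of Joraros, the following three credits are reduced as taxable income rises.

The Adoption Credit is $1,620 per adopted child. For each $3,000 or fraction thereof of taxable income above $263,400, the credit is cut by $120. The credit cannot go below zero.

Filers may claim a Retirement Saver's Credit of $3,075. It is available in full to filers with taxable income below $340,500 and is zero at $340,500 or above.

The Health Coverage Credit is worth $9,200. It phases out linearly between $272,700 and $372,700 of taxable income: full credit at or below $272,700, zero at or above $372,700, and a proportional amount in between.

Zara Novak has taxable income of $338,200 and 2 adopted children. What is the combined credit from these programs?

Adoption Credit: base = 2 × $1,620 = $3,240. income exceeds $263,400 by $74,800, which is 25 full-or-partial $3,000 increments; reduction = 25 × $120 = $3,000, leaving $240.
Retirement Saver's Credit: $338,200 is below the $340,500 cutoff, so the full $3,075 applies.
Health Coverage Credit: $338,200 is $65,500 into a $100,000 phase-out range, leaving 34,500/100,000 of the credit: $9,200 × 34,500/100,000 = $3,174.
Total: $240 + $3,075 + $3,174 = $6,489.

$6,489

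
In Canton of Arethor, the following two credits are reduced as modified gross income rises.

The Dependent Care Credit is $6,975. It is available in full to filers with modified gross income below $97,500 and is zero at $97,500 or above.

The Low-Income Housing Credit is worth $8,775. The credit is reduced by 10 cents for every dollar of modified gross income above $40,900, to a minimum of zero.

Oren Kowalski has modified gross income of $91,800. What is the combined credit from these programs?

$10,660

Dependent Care Credit: $91,800 is below the $97,500 cutoff, so the full $6,975 applies.
Low-Income Housing Credit: 10% of the $50,900 excess over $40,900 is $5,090; credit = $8,775 − $5,090 = $3,685.
Total: $6,975 + $3,685 = $10,660.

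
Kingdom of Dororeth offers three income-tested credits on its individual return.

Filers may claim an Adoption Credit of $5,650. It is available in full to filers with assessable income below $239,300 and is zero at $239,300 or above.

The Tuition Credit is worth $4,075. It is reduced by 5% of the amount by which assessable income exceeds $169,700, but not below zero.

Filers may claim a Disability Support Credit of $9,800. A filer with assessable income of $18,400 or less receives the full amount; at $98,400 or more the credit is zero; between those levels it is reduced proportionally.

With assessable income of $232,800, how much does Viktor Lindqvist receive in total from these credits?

Adoption Credit: $232,800 is below the $239,300 cutoff, so the full $5,650 applies.
Tuition Credit: 5% of the $63,100 excess over $169,700 is $3,155; credit = $4,075 − $3,155 = $920.
Disability Support Credit: $232,800 is at or above $98,400, so the credit is $0.
Total: $5,650 + $920 + $0 = $6,570.

$6,570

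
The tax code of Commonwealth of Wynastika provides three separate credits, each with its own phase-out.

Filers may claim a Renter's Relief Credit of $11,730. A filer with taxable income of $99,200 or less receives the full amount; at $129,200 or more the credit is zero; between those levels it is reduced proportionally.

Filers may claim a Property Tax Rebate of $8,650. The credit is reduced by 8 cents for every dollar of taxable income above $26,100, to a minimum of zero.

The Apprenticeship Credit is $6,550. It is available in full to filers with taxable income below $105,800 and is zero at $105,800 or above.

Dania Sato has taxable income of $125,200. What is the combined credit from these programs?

Renter's Relief Credit: $125,200 is $26,000 into a $30,000 phase-out range, leaving 4,000/30,000 of the credit: $11,730 × 4,000/30,000 = $1,564.
Property Tax Rebate: 8% of the $99,100 excess over $26,100 is $7,928; credit = $8,650 − $7,928 = $722.
Apprenticeship Credit: $125,200 meets or exceeds the $105,800 cutoff, so the credit is $0.
Total: $1,564 + $722 + $0 = $2,286.

$2,286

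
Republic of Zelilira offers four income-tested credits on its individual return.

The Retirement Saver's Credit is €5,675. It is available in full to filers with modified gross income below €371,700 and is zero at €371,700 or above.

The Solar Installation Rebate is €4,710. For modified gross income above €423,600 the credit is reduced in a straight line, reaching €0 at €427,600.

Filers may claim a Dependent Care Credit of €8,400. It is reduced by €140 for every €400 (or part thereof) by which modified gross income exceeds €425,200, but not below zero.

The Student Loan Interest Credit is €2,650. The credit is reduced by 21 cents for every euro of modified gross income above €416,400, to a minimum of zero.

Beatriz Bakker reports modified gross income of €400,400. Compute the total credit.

Retirement Saver's Credit: €400,400 meets or exceeds the €371,700 cutoff, so the credit is €0.
Solar Installation Rebate: €400,400 is at or below the €423,600 threshold, so the full €4,710 applies.
Dependent Care Credit: €400,400 is at or below the €425,200 threshold, so the full €8,400 applies.
Student Loan Interest Credit: €400,400 is at or below the €416,400 threshold, so the full €2,650 applies.
Total: €0 + €4,710 + €8,400 + €2,650 = €15,760.

€15,760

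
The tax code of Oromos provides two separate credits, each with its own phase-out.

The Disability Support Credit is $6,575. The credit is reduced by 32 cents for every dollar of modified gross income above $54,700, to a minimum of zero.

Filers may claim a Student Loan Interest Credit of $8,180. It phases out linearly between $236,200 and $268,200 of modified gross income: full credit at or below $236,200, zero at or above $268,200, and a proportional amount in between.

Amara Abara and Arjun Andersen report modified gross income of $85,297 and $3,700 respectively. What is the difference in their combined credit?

Amara ($85,297): Disability Support Credit: 32% of the $30,597 excess over $54,700 is $9,791.04 ≥ base, so the credit is $0. Student Loan Interest Credit: $85,297 is at or below the $236,200 threshold, so the full $8,180 applies. total $0 + $8,180 = $8,180
Arjun ($3,700): Disability Support Credit: $3,700 is at or below the $54,700 threshold, so the full $6,575 applies. Student Loan Interest Credit: $3,700 is at or below the $236,200 threshold, so the full $8,180 applies. total $6,575 + $8,180 = $14,755
Difference: |$8,180 − $14,755| = $6,575.

$6,575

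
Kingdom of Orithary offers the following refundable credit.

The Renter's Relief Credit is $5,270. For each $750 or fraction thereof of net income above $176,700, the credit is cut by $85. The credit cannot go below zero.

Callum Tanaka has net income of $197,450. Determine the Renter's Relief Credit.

$2,890

Renter's Relief Credit: income exceeds $176,700 by $20,750, which is 28 full-or-partial $750 increments; reduction = 28 × $85 = $2,380, leaving $2,890.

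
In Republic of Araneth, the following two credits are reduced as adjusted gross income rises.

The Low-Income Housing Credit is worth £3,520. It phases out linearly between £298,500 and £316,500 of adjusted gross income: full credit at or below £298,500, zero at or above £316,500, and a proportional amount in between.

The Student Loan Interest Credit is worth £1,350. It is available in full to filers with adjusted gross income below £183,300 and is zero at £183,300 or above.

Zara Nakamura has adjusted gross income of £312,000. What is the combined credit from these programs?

£880

Low-Income Housing Credit: £312,000 is £13,500 into a £18,000 phase-out range, leaving 4,500/18,000 of the credit: £3,520 × 4,500/18,000 = £880.
Student Loan Interest Credit: £312,000 meets or exceeds the £183,300 cutoff, so the credit is £0.
Total: £880 + £0 = £880.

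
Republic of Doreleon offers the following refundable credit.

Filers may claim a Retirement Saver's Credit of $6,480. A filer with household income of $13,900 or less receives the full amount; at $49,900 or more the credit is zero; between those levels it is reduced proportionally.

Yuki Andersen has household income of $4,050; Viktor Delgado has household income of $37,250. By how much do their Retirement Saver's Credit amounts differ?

$4,203

Yuki ($4,050): Retirement Saver's Credit: $4,050 is at or below the $13,900 threshold, so the full $6,480 applies.
Viktor ($37,250): Retirement Saver's Credit: $37,250 is $23,350 into a $36,000 phase-out range, leaving 12,650/36,000 of the credit: $6,480 × 12,650/36,000 = $2,277.
Difference: |$6,480 − $2,277| = $4,203.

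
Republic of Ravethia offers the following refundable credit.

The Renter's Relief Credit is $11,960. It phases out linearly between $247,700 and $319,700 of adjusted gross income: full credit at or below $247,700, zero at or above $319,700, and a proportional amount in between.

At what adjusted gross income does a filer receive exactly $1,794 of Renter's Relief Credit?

$308,900

$1,794 is 1,794/11,960 of the full $11,960, so 10,166/11,960 of the $72,000 range has been used: income = $247,700 + $72,000 × 10,166/11,960 = $308,900.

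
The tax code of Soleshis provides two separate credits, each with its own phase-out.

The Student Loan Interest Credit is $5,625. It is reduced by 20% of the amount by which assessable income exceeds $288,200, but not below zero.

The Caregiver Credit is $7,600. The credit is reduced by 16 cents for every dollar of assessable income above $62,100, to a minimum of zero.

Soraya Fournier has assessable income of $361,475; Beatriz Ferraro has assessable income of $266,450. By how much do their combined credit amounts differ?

$5,625

Soraya ($361,475): Student Loan Interest Credit: 20% of the $73,275 excess over $288,200 is $14,655 ≥ base, so the credit is $0. Caregiver Credit: 16% of the $299,375 excess over $62,100 is $47,900 ≥ base, so the credit is $0. total $0 + $0 = $0
Beatriz ($266,450): Student Loan Interest Credit: $266,450 is at or below the $288,200 threshold, so the full $5,625 applies. Caregiver Credit: 16% of the $204,350 excess over $62,100 is $32,696 ≥ base, so the credit is $0. total $5,625 + $0 = $5,625
Difference: |$0 − $5,625| = $5,625.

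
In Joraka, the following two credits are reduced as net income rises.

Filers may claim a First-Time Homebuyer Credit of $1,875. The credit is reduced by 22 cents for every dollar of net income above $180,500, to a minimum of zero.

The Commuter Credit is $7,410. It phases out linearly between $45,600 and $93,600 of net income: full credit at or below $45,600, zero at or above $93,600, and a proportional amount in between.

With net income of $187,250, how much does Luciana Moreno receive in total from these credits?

$390

First-Time Homebuyer Credit: 22% of the $6,750 excess over $180,500 is $1,485; credit = $1,875 − $1,485 = $390.
Commuter Credit: $187,250 is at or above $93,600, so the credit is $0.
Total: $390 + $0 = $390.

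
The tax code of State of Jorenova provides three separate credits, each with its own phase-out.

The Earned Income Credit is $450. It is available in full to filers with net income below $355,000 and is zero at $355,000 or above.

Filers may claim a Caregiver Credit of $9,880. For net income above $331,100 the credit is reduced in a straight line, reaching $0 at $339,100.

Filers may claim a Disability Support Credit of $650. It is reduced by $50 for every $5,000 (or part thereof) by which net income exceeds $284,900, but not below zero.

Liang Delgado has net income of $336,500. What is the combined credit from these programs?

Earned Income Credit: $336,500 is below the $355,000 cutoff, so the full $450 applies.
Caregiver Credit: $336,500 is $5,400 into a $8,000 phase-out range, leaving 2,600/8,000 of the credit: $9,880 × 2,600/8,000 = $3,211.
Disability Support Credit: income exceeds $284,900 by $51,600, which is 11 full-or-partial $5,000 increments; reduction = 11 × $50 = $550, leaving $100.
Total: $450 + $3,211 + $100 = $3,761.

$3,761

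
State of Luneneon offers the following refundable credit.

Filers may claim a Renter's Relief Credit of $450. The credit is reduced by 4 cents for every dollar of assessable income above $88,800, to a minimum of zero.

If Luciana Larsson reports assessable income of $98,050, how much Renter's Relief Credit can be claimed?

Renter's Relief Credit: 4% of the $9,250 excess over $88,800 is $370; credit = $450 − $370 = $80.

$80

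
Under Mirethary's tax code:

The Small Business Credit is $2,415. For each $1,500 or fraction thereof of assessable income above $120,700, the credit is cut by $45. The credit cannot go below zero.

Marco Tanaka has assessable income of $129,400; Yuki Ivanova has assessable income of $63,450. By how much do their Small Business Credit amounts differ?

Marco ($129,400): Small Business Credit: income exceeds $120,700 by $8,700, which is 6 full-or-partial $1,500 increments; reduction = 6 × $45 = $270, leaving $2,145.
Yuki ($63,450): Small Business Credit: $63,450 is at or below the $120,700 threshold, so the full $2,415 applies.
Difference: |$2,145 − $2,415| = $270.

$270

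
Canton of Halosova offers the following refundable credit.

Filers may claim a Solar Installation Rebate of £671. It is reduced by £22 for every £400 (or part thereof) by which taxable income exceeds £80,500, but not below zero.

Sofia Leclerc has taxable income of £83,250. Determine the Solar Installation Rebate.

Solar Installation Rebate: income exceeds £80,500 by £2,750, which is 7 full-or-partial £400 increments; reduction = 7 × £22 = £154, leaving £517.

£517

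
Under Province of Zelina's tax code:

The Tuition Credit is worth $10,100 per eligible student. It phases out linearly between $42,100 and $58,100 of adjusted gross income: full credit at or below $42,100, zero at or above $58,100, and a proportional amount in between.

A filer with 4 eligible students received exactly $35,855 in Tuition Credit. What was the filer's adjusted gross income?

$43,900

Full credit = 4 × $10,100 = $40,400.
$35,855 is 35,855/40,400 of the full $40,400, so 4,545/40,400 of the $16,000 range has been used: income = $42,100 + $16,000 × 4,545/40,400 = $43,900.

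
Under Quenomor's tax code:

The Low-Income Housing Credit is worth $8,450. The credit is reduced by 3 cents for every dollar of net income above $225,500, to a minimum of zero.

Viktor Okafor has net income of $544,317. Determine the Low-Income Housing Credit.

Low-Income Housing Credit: 3% of the $318,817 excess over $225,500 is $9,564.51 ≥ base, so the credit is $0.

$0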